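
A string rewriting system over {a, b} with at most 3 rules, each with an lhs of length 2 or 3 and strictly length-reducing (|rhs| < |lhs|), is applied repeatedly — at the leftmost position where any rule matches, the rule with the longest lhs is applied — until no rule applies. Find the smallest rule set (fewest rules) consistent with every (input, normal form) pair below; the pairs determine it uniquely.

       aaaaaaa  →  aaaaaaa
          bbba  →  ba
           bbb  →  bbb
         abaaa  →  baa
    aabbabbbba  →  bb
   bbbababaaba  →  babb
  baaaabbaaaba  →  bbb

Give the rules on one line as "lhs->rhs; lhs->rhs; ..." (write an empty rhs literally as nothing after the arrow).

  | aaaaaaa
  | bbba => bba => ba
  | bbb
  | abaaa => bbaa => baa

aba->bb; bba->ba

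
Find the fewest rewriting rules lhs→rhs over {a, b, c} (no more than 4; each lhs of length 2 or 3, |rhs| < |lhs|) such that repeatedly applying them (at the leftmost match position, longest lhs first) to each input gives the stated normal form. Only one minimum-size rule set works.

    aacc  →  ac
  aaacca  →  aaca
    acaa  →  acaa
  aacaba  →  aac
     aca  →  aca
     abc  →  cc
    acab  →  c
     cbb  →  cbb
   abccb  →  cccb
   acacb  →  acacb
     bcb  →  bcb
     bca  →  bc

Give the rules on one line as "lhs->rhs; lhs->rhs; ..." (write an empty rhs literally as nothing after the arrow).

  | aacc => ac
  | aaacca => aaca
  | acaa
  | aacaba => aac

ab->c; aba->; acc->c; bca->bc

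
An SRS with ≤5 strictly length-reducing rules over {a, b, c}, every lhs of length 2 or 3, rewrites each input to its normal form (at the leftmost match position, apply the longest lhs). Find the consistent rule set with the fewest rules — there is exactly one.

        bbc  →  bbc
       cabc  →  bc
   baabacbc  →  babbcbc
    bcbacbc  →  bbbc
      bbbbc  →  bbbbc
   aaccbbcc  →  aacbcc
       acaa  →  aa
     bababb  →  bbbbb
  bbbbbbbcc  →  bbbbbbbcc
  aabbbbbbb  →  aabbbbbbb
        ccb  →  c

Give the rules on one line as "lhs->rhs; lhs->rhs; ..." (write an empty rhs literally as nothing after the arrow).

aba->bb; bac->ab; ca->; ccb->c

  | bbc
  | cabc => bc
  | baabacbc => babbcbc
  | bcbacbc => bcabbc => bbbc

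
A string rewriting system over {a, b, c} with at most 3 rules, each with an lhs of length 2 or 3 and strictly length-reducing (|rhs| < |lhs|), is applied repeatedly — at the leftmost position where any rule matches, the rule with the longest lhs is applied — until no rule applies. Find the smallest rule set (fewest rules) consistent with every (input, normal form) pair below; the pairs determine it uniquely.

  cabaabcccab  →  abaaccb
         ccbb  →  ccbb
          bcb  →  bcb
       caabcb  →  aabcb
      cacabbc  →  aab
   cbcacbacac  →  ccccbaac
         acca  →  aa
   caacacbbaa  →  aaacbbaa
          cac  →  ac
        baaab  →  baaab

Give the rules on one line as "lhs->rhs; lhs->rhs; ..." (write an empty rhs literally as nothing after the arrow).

bbc->b; bca->cc; ca->a

  | cabaabcccab => abaabcccab => abaabccab => abaabcab => abaaccb
  | ccbb
  | bcb
  | caabcb => aabcb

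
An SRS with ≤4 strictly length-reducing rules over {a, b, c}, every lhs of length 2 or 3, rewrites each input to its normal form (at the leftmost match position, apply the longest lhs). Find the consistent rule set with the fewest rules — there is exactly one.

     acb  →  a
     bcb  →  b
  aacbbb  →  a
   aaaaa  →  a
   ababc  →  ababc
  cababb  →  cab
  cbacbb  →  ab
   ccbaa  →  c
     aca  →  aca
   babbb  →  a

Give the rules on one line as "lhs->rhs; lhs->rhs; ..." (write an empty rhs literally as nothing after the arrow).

  | acb => a
  | bcb => b
  | aacbbb => cbbb => bb => a
  | aaaaa => aaa => a

aa->; bb->a; cb->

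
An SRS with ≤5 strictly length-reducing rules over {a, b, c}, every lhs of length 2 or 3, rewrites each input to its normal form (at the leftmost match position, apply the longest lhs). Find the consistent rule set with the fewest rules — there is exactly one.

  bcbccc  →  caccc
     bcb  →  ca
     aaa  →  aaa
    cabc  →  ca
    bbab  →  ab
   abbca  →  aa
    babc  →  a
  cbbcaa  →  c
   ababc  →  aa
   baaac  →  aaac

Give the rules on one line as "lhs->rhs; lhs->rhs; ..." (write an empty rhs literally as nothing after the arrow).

  | bcbccc => caccc
  | bcb => ca
  | aaa
  | cabc => ca

ba->a; bc->; bcb->ca; caa->c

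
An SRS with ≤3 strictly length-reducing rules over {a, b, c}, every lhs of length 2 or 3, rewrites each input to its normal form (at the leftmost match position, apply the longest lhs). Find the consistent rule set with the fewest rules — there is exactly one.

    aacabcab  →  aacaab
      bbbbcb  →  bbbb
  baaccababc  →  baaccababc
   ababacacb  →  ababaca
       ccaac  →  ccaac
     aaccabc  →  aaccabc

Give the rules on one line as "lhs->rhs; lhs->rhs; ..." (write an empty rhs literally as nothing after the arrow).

  | aacabcab => aacaab
  | bbbbcb => bbbb
  | baaccababc
  | ababacacb => ababaca

bca->a; cb->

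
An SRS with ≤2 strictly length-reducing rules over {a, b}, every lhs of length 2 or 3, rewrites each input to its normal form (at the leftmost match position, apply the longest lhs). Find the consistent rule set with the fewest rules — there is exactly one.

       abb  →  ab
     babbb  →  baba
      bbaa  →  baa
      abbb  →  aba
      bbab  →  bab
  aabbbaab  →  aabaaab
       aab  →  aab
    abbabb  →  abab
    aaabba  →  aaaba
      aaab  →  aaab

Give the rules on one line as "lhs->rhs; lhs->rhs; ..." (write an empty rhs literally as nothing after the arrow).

  | abb => ab
  | babbb => baba
  | bbaa => baa
  | abbb => aba

bb->b; bbb->ba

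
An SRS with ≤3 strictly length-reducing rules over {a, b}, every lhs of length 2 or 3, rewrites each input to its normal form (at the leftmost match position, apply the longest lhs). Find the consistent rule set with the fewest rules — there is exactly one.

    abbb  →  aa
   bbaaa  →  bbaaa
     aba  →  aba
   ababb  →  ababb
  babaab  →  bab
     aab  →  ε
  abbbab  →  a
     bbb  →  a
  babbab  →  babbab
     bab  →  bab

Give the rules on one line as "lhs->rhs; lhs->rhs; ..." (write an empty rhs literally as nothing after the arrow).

  | abbb => aa
  | bbaaa
  | aba
  | ababb

aab->; bbb->a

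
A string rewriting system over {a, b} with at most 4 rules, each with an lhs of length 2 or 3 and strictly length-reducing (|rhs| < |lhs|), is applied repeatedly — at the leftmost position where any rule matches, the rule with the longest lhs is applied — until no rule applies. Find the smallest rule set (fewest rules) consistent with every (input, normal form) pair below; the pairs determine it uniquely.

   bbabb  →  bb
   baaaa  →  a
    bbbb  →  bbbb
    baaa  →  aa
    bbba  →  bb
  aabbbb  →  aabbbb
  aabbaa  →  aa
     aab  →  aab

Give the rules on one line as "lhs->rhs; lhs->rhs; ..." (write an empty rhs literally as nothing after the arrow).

aaa->a; ba->; bab->

  | bbabb => bb
  | baaaa => aaa => a
  | bbbb
  | baaa => aa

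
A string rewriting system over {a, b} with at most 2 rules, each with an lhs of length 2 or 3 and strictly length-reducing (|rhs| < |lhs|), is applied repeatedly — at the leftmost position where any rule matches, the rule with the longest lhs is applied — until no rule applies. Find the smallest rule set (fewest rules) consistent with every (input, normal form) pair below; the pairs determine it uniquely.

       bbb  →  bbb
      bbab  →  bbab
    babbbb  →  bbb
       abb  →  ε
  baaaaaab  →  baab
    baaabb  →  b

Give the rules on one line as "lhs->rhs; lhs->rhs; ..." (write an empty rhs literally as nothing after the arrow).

  | bbb
  | bbab
  | babbbb => bbb
  | abb => ε

aaa->a; abb->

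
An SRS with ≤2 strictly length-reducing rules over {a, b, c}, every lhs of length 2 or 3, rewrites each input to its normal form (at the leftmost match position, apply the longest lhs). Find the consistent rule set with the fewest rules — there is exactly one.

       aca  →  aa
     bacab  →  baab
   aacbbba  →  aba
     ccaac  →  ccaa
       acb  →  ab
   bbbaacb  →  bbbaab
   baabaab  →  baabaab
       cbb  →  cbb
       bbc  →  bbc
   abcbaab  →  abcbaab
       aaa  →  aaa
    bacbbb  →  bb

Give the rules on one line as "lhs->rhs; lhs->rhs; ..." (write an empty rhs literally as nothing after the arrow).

  | aca => aa
  | bacab => baab
  | aacbbba => aabbba => aba
  | ccaac => ccaa

abb->; ac->a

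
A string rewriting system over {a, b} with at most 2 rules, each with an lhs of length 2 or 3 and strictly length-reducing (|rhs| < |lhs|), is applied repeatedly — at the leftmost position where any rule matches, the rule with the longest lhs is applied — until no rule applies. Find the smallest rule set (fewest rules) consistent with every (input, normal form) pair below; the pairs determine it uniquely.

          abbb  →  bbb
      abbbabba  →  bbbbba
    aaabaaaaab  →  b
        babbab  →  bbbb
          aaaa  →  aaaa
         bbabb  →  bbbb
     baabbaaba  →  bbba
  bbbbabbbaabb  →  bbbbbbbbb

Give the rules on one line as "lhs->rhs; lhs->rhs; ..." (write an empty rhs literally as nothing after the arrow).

  | abbb => bbb
  | abbbabba => bbbabba => bbbbba
  | aaabaaaaab => aaaaaab => aaaaab => aaaab => aaab => aab => ab => b
  | babbab => bbbab => bbbb

ab->b; aba->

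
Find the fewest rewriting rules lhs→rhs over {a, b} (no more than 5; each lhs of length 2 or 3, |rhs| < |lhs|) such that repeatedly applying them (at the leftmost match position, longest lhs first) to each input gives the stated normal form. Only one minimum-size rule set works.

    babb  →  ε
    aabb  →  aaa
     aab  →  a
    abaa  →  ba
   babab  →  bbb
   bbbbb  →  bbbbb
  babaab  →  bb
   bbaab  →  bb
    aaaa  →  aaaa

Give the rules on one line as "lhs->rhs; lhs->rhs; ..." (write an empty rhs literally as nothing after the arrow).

  | babb => baa => ε
  | aabb => aaa
  | aab => a
  | abaa => ba

ab->; aba->b; abb->aa; baa->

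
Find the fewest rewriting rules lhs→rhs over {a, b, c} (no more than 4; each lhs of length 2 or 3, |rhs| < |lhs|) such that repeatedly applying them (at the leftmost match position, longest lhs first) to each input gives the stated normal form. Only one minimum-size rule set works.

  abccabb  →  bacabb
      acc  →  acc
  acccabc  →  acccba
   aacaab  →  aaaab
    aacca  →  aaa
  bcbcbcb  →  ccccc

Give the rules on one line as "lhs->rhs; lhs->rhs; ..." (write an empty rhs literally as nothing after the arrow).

aac->aa; abc->ba; bcb->cc

  | abccabb => bacabb
  | acc
  | acccabc => acccba
  | aacaab => aaaab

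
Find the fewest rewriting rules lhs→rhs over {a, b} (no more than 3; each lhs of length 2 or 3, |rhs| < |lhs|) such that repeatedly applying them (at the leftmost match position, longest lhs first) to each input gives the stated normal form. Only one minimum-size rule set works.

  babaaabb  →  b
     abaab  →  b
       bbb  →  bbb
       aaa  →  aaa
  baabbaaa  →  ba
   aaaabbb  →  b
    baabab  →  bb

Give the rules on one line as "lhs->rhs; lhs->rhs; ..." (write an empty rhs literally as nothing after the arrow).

  | babaaabb => bbaaabb => babb => b
  | abaab => baab => b
  | bbb
  | aaa

ab->b; abb->; baa->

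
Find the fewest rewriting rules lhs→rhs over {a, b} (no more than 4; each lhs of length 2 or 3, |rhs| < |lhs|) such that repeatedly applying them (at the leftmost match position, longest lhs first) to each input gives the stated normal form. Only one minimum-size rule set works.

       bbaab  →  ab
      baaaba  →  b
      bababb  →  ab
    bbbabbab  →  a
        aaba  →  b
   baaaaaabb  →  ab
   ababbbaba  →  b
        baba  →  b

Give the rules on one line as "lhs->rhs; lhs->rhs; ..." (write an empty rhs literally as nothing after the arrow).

  | bbaab => aaab => bab => ab
  | baaaba => aaaba => baba => aba => aa => b
  | bababb => ababb => aabb => bbb => ab
  | bbbabbab => ababbab => aabbab => bbbab => abab => aab => bb => a

aa->b; ba->a; bb->a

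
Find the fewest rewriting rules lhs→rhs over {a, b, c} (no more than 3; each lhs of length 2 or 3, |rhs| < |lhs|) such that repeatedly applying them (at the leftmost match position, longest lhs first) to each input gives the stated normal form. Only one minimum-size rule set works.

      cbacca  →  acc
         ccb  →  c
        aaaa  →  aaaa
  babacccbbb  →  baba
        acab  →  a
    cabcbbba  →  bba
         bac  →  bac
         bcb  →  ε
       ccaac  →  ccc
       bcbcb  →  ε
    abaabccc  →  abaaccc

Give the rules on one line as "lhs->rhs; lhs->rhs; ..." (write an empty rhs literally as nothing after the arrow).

bc->c; ca->c; cb->

  | cbacca => acca => acc
  | ccb => c
  | aaaa
  | babacccbbb => babaccbb => babacb => baba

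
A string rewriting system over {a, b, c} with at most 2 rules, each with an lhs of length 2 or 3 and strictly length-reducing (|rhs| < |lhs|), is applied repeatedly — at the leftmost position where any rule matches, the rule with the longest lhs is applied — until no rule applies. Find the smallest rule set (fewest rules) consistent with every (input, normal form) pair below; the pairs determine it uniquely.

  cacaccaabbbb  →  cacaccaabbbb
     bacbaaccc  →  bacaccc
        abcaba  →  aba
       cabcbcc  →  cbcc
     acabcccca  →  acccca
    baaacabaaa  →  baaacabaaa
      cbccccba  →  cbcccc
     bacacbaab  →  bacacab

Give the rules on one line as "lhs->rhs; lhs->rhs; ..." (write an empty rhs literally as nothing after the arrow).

  | cacaccaabbbb
  | bacbaaccc => bacaccc
  | abcaba => aba
  | cabcbcc => cbcc

abc->; cba->c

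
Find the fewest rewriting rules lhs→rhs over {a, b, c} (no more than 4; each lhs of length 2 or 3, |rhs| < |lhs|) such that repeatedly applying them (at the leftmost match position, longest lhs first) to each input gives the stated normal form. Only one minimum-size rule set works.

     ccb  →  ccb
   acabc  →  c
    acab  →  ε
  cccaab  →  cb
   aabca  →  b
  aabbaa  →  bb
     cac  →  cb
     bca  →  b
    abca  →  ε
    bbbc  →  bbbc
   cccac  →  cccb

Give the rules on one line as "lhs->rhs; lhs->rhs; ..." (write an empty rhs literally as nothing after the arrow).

aa->; ab->; ca->; cac->cb

  | ccb
  | acabc => abc => c
  | acab => ab => ε
  | cccaab => ccab => cb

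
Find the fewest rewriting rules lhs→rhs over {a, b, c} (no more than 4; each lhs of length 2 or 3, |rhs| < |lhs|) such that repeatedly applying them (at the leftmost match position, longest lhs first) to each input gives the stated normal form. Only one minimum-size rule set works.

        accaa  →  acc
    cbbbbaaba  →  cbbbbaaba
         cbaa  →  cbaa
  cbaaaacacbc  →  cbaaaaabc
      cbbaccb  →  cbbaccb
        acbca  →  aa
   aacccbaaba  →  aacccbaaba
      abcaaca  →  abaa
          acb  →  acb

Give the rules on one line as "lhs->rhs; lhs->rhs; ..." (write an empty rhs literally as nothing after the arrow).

  | accaa => acca => acc
  | cbbbbaaba
  | cbaa
  | cbaaaacacbc => cbaaaaabc

ca->c; cac->a; cbc->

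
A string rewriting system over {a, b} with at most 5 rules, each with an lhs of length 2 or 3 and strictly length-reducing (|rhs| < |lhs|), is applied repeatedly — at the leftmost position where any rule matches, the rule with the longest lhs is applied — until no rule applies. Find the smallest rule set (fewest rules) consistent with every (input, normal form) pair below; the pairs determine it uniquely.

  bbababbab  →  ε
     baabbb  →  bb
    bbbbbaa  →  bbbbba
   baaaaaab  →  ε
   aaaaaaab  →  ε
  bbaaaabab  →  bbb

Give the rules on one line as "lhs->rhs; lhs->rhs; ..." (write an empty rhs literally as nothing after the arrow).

aa->a; ab->; aba->bb; bab->ab

  | bbababbab => bababbab => ababbab => bbbbab => bbbab => bbab => bab => ab => ε
  | baabbb => babbb => abbb => bb
  | bbbbbaa => bbbbba
  | baaaaaab => baaaaab => baaaab => baaab => baab => bab => ab => ε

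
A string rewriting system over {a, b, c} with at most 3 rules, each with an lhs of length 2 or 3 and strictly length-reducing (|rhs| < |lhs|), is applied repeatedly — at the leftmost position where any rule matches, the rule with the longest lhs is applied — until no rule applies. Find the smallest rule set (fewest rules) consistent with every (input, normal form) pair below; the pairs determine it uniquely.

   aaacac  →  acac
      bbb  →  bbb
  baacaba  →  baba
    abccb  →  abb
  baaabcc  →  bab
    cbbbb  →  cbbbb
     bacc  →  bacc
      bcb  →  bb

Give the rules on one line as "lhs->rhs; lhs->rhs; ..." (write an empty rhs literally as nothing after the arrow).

  | aaacac => acac
  | bbb
  | baacaba => bcaba => baba
  | abccb => abcb => abb

aa->; bc->b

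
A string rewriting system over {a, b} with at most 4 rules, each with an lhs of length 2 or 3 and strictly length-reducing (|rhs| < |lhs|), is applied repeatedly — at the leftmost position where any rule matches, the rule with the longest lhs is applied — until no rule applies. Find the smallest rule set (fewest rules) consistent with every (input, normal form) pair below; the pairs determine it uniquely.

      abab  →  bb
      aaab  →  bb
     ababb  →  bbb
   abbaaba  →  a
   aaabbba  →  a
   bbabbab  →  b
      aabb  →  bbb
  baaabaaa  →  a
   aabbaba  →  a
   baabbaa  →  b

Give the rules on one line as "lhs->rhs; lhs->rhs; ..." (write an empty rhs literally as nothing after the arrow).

  | abab => bab => bb
  | aaab => bab => bb
  | ababb => babb => bbb
  | abbaaba => bbaaba => aaba => bba => a

aa->b; ab->b; bba->a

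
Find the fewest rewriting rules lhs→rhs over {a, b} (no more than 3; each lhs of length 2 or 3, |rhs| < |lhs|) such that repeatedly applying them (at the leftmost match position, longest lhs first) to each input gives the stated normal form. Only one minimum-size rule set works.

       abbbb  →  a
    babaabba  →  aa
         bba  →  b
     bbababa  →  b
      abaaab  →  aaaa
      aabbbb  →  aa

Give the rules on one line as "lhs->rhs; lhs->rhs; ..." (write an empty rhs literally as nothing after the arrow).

  | abbbb => abbb => abb => ab => a
  | babaabba => baabba => abba => aba => aa
  | bba => b
  | bbababa => bbaba => bba => b

ab->a; ba->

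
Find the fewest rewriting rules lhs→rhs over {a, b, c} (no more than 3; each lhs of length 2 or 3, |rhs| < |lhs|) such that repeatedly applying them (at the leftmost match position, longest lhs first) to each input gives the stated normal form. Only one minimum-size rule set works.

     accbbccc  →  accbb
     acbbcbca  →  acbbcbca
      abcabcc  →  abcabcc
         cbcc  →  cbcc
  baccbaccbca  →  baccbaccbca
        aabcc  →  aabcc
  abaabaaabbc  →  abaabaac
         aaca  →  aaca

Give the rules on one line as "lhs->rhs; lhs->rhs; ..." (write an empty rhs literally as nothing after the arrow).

  | accbbccc => accbb
  | acbbcbca
  | abcabcc
  | cbcc

abb->; ccc->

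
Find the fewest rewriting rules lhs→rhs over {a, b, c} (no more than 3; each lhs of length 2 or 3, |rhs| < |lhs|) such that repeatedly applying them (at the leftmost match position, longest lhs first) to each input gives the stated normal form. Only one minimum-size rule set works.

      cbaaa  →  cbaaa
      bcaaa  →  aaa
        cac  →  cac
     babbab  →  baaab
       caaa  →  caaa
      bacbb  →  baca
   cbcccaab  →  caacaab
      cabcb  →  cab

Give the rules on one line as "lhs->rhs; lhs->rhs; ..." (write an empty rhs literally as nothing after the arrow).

bb->a; bc->; bcc->aa

  | cbaaa
  | bcaaa => aaa
  | cac
  | babbab => baaab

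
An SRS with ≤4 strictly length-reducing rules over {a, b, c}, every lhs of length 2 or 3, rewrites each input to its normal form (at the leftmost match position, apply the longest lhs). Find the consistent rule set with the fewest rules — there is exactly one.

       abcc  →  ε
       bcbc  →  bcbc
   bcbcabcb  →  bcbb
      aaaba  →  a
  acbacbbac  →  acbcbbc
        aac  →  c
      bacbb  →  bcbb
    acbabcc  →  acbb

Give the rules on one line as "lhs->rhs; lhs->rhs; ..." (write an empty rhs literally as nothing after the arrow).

  | abcc => cc => ε
  | bcbc
  | bcbcabcb => bcbccb => bcbb
  | aaaba => aba => a

aa->; ab->; ba->b; cc->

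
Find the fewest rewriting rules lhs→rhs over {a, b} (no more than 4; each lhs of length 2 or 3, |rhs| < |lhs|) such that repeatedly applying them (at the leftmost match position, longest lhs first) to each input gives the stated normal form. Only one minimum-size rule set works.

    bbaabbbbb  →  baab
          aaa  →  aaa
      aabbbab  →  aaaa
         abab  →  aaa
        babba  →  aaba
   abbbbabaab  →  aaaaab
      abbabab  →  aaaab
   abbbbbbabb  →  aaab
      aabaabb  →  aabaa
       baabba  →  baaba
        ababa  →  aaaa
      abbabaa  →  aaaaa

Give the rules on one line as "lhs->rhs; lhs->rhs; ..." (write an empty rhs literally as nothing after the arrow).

bab->aa; bb->; bba->ba

  | bbaabbbbb => baabbbbb => baabbb => baab
  | aaa
  | aabbbab => aabab => aaaa
  | abab => aaa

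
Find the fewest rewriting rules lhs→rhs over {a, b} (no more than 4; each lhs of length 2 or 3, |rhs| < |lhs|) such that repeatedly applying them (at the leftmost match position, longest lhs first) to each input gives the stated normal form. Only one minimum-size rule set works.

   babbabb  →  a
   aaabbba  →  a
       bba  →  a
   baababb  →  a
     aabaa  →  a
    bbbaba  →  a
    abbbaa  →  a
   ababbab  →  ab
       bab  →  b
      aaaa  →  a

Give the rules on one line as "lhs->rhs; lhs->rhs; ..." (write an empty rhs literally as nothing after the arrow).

aa->a; ba->; bb->a

  | babbabb => bbabb => aabb => abb => aa => a
  | aaabbba => aabbba => abbba => aaba => aba => a
  | bba => aa => a
  | baababb => ababb => abb => aa => a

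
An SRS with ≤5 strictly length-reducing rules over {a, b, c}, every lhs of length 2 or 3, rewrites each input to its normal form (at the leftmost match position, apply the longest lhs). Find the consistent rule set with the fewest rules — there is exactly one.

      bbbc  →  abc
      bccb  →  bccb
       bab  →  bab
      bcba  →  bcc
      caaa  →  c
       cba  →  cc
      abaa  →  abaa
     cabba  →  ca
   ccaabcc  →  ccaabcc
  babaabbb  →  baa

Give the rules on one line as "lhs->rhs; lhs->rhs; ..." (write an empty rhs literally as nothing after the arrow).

aaa->; bb->a; bba->; cba->cc

  | bbbc => abc
  | bccb
  | bab
  | bcba => bcc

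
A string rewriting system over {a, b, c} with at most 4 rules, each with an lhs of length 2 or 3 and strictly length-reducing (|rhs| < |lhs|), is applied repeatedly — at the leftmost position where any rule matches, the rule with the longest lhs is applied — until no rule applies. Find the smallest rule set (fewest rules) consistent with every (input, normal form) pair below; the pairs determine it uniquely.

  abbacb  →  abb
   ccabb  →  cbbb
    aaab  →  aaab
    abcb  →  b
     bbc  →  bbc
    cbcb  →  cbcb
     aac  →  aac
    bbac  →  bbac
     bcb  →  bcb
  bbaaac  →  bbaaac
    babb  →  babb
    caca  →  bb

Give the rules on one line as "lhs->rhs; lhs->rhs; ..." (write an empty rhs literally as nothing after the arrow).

  | abbacb => abb
  | ccabb => cbbb
  | aaab
  | abcb => b

abc->; acb->; ca->b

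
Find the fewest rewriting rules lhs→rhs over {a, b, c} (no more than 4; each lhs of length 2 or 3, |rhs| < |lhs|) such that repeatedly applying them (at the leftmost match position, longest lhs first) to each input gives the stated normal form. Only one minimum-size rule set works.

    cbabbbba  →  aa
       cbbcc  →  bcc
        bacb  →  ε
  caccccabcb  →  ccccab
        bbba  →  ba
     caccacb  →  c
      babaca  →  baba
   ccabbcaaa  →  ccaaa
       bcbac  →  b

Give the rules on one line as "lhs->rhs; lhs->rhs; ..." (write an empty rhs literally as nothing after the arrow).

  | cbabbbba => abbbba => abba => aa
  | cbbcc => bcc
  | bacb => bb => ε
  | caccccabcb => ccccabcb => ccccab

ac->; bb->; cb->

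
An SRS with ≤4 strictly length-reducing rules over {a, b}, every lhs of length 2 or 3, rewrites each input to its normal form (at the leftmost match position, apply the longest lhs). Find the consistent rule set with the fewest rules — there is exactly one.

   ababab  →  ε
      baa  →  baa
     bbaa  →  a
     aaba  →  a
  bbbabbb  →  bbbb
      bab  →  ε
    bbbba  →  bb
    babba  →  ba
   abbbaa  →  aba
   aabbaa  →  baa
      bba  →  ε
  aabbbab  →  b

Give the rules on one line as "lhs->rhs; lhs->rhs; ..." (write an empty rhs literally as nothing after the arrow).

  | ababab => aab => ε
  | baa
  | bbaa => a
  | aaba => a

aab->; bab->; bba->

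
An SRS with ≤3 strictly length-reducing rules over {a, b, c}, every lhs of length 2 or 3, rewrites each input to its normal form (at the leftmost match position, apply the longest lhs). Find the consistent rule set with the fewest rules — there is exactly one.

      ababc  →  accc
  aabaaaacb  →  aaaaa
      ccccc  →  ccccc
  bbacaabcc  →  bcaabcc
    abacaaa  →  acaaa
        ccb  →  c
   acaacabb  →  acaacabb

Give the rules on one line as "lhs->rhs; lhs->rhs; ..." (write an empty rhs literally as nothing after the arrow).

ba->; bab->cc; cb->

  | ababc => accc
  | aabaaaacb => aaaaacb => aaaaa
  | ccccc
  | bbacaabcc => bcaabcc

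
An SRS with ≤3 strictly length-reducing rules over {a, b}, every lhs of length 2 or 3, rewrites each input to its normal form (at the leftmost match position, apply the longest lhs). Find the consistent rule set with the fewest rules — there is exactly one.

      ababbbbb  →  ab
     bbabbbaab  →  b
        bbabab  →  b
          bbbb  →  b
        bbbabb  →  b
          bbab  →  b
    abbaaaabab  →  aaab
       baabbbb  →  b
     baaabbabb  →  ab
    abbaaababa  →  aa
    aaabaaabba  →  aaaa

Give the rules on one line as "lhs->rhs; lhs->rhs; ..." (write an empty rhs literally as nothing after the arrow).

ba->; baa->; bb->b

  | ababbbbb => abbbbb => abbbb => abbb => abb => ab
  | bbabbbaab => babbbaab => bbbaab => bbaab => baab => b
  | bbabab => babab => bab => b
  | bbbb => bbb => bb => b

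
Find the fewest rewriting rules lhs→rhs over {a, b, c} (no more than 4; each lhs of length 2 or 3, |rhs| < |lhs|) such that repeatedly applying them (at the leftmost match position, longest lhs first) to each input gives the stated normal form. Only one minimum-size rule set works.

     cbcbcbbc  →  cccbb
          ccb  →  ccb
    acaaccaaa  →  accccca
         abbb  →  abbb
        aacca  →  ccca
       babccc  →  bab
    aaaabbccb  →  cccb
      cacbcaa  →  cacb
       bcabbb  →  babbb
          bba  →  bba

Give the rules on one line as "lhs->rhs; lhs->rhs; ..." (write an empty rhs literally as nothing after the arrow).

aa->c; bc->b; bcb->cb

  | cbcbcbbc => ccbcbbc => cccbbc => cccbb
  | ccb
  | acaaccaaa => accccaaa => accccca
  | abbb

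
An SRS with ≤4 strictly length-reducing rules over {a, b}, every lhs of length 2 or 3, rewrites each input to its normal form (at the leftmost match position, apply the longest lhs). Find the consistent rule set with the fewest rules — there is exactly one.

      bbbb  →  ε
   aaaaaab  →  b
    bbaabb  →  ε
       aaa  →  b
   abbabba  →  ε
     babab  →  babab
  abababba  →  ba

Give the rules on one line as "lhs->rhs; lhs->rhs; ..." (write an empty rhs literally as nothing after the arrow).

aaa->b; abb->b; bb->; bba->bb

  | bbbb => bb => ε
  | aaaaaab => baaab => bbb => b
  | bbaabb => bbabb => bbbb => bb => ε
  | aaa => b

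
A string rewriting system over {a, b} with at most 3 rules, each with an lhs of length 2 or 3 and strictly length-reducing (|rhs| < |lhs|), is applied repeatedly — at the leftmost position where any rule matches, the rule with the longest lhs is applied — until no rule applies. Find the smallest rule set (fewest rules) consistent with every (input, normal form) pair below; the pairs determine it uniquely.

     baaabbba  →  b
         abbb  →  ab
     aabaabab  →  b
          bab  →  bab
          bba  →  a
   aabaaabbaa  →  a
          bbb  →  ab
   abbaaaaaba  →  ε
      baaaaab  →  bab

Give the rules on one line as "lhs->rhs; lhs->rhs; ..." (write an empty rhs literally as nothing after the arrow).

aa->a; aba->; bb->a

  | baaabbba => baabbba => babbba => baaba => baba => b
  | abbb => aab => ab
  | aabaabab => abaabab => abab => b
  | bab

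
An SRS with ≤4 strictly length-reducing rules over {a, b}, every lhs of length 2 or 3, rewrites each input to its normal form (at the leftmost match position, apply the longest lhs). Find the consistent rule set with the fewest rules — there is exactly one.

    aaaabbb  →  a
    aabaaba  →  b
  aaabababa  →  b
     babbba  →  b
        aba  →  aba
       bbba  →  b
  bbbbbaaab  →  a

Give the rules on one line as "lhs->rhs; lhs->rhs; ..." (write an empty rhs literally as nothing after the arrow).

aa->b; bab->bb; bb->a; bbb->bb

  | aaaabbb => baabbb => bbbbb => bbbb => bbb => bb => a
  | aabaaba => bbaaba => aaaba => baba => bba => aa => b
  | aaabababa => babababa => bbababa => aababa => bbaba => aaba => bba => aa => b
  | babbba => bbbba => bbba => bba => aa => b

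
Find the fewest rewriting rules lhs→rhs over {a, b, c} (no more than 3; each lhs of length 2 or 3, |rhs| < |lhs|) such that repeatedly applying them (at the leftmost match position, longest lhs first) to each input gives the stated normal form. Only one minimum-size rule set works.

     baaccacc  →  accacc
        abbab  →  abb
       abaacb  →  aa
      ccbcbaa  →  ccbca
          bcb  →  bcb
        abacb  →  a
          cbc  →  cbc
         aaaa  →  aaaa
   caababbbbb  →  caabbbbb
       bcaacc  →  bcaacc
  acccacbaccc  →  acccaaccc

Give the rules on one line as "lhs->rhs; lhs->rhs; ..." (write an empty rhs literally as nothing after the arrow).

  | baaccacc => accacc
  | abbab => abb
  | abaacb => aacb => aa
  | ccbcbaa => ccbca

acb->a; ba->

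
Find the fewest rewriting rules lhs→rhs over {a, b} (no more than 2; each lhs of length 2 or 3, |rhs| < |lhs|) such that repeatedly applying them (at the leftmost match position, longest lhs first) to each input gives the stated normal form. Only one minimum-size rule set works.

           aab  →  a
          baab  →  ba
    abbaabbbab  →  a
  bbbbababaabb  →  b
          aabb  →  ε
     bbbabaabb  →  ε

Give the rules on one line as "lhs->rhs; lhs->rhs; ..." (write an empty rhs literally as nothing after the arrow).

ab->; bb->a

  | aab => a
  | baab => ba
  | abbaabbbab => baabbbab => babbab => bbab => aab => a
  | bbbbababaabb => abbababaabb => bababaabb => babaabb => baabb => bab => b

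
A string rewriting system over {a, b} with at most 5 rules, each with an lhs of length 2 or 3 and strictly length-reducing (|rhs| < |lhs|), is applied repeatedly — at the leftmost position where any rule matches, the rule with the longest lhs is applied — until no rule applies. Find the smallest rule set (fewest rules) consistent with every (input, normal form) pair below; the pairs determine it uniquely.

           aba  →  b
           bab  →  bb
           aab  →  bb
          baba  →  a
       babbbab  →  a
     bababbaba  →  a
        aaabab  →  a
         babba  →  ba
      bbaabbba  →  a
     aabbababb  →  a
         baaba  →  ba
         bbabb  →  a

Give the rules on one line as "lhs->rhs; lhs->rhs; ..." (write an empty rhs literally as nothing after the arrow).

  | aba => aa => b
  | bab => bb
  | aab => bb
  | baba => bba => a

aa->b; ab->a; bab->bb; bba->a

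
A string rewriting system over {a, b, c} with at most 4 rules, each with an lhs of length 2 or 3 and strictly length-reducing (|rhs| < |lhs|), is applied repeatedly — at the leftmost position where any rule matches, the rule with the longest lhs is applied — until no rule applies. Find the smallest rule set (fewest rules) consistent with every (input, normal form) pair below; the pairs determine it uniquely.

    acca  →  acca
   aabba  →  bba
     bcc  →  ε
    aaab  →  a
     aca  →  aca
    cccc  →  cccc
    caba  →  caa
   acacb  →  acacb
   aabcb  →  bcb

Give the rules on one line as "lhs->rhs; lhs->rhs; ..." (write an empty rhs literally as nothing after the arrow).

  | acca
  | aabba => bba
  | bcc => ε
  | aaab => ab => a

aab->b; ab->a; bcc->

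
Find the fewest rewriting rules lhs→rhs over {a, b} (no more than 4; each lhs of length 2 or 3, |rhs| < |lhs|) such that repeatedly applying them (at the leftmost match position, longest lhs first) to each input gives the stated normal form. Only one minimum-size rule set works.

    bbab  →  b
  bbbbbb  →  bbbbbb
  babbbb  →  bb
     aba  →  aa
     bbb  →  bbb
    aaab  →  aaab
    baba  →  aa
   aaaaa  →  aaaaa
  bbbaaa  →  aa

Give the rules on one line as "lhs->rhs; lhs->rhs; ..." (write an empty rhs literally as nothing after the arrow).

  | bbab => b
  | bbbbbb
  | babbbb => abbbb => bb
  | aba => aa

abb->; ba->a; bba->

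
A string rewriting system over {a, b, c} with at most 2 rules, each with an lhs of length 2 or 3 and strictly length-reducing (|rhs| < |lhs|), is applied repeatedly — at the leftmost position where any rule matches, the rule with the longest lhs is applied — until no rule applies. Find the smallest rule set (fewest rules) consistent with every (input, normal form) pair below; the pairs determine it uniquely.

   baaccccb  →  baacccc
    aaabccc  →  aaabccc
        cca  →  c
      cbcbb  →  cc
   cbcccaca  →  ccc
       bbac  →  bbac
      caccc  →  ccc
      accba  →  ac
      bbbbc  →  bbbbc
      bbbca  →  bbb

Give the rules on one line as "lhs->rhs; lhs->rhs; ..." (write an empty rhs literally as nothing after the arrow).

ca->; cb->c

  | baaccccb => baacccc
  | aaabccc
  | cca => c
  | cbcbb => ccbb => ccb => cc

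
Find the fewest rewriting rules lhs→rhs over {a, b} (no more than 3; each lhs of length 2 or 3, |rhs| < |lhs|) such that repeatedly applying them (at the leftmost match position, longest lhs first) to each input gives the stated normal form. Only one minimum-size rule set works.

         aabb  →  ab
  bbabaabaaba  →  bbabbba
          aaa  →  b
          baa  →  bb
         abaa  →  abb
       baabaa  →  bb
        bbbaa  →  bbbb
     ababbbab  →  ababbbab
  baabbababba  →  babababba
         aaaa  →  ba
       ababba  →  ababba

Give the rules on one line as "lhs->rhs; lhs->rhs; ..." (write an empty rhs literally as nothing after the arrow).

aa->b; aaa->b; aab->a

  | aabb => ab
  | bbabaabaaba => bbabaaaba => bbabbba
  | aaa => b
  | baa => bb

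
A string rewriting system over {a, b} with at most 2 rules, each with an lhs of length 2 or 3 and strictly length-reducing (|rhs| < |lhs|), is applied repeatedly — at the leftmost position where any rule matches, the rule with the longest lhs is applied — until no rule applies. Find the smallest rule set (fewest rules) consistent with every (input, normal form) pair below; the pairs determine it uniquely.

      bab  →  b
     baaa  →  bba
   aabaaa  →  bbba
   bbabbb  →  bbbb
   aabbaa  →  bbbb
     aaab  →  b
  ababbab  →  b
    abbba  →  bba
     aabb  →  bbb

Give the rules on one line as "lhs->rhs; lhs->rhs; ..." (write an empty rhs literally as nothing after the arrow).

aa->b; ab->

  | bab => b
  | baaa => bba
  | aabaaa => bbaaa => bbba
  | bbabbb => bbbb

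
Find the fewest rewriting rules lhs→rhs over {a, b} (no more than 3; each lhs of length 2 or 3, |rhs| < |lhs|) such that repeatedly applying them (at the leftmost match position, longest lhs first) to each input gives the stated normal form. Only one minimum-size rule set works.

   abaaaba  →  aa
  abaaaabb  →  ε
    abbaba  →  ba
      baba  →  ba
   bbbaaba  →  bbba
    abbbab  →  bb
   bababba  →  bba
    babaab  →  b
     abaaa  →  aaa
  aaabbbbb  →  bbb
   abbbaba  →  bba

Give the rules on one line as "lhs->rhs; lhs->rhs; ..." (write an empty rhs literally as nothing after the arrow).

  | abaaaba => aaaba => aa
  | abaaaabb => aaaabb => aab => ε
  | abbaba => baba => ba
  | baba => ba

aab->; ab->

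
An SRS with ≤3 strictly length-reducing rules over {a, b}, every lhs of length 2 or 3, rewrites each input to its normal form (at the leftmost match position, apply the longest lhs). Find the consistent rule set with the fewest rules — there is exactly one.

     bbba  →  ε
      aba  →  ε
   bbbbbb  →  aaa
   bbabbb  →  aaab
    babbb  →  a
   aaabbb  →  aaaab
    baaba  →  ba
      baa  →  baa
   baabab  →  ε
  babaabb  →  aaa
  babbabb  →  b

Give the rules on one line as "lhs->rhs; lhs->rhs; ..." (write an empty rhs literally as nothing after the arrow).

aba->; bab->; bb->a

  | bbba => aba => ε
  | aba => ε
  | bbbbbb => abbbb => aabb => aaa
  | bbabbb => aabbb => aaab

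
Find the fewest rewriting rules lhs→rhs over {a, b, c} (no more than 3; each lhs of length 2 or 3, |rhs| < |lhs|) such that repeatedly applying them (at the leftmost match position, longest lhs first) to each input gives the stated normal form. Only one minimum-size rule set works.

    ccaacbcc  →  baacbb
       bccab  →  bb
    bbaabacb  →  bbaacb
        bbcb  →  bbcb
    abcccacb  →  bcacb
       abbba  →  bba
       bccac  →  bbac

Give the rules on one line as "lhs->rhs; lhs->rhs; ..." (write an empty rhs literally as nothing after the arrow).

ab->; cc->b

  | ccaacbcc => baacbcc => baacbb
  | bccab => bbab => bb
  | bbaabacb => bbaacb
  | bbcb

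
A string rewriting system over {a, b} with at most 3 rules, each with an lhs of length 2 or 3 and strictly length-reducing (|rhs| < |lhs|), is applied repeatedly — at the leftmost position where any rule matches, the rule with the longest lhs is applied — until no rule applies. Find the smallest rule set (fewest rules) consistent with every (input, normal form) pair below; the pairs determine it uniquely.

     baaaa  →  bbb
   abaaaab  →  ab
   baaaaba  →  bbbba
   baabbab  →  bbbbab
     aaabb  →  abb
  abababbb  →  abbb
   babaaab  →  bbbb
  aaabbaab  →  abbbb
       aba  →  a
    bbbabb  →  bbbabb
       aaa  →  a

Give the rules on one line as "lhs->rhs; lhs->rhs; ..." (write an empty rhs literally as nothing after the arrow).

  | baaaa => bbaa => bbb
  | abaaaab => aaaaab => aaaab => aaab => aab => ab
  | baaaaba => bbaaba => bbbba
  | baabbab => bbbbab

aa->a; aba->aa; baa->bb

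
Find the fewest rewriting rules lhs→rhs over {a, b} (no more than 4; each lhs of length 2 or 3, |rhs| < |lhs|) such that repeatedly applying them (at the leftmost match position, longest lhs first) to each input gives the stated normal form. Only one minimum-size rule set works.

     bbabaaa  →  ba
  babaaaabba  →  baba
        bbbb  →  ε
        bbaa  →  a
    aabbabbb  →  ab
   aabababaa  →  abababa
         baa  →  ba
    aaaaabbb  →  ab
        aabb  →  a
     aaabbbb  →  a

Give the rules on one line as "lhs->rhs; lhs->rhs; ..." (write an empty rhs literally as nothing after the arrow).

aa->a; bb->; bba->

  | bbabaaa => baaa => baa => ba
  | babaaaabba => babaaabba => babaabba => bababba => baba
  | bbbb => bb => ε
  | bbaa => a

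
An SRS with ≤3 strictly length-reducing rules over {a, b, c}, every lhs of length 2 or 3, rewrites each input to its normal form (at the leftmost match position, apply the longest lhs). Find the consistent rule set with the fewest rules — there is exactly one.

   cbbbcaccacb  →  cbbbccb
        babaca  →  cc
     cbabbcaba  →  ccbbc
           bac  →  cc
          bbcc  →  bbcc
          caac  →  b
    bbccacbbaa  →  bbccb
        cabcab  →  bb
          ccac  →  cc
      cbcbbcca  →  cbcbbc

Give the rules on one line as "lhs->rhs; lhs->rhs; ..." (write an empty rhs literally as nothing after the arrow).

  | cbbbcaccacb => cbbbccacb => cbbbccb
  | babaca => cbaca => ccca => cc
  | cbabbcaba => ccbbcaba => ccbbba => ccbbc
  | bac => cc

ac->b; ba->c; ca->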